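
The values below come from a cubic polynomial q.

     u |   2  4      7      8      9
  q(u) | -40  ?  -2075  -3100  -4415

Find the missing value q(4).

-380

The 4 known points determine the degree-3 polynomial uniquely.
Write q(u) = au^3 + bu^2 + cu + d. Substituting each data point gives a linear system:
  8a + 4b + 2c + d = -40
  343a + 49b + 7c + d = -2075
  512a + 64b + 8c + d = -3100
  729a + 81b + 9c + d = -4415
Solving the system yields a = -6, b = -1, c = 4, d = 4.
So q(u) = -6u^3 - u^2 + 4u + 4.
Then q(4) = -380.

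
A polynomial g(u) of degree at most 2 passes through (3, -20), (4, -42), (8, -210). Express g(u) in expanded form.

Using the Lagrange interpolation formula with nodes 3, 4, 8:
  L_0(u) = (u - 4)(u - 8) / 5
  L_1(u) = (u - 3)(u - 8) / -4
  L_2(u) = (u - 3)(u - 4) / 20
Then g(u) = -20·L_0(u) - 42·L_1(u) - 210·L_2(u).
Expanding and collecting terms gives g(u) = -4u² + 6u - 2.
Check: g(3) = -20. ✓

g(u) = -4u^2 + 6u - 2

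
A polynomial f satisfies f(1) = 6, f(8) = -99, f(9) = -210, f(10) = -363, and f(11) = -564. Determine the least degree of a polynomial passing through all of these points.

3

Divided differences on the nodes 1, 8, 9, 10, 11:
  order 0: 6  -99  -210  -363  -564
  order 1: -15  -111  -153  -201
  order 2: -12  -21  -24
  order 3: -1  -1
  order 4: 0
The order-3 divided differences are all -1 (nonzero) and every higher order vanishes, so the data lies on a polynomial of degree exactly 3.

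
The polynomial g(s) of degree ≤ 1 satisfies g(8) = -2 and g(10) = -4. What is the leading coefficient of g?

-1

Write g(s) = as + b. Substituting each data point gives a linear system:
  8a + b = -2
  10a + b = -4
Solving the system yields a = -1, b = 6.
So g(s) = -s + 6.
The leading coefficient is -1.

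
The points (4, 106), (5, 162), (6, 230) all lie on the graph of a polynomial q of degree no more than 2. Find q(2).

Using the Lagrange interpolation formula with nodes 4, 5, 6:
  L_0(x) = (x - 5)(x - 6) / 2
  L_1(x) = (x - 4)(x - 6) / -1
  L_2(x) = (x - 4)(x - 5) / 2
Then q(x) = 106·L_0(x) + 162·L_1(x) + 230·L_2(x).
Expanding and collecting terms gives q(x) = 6x^2 + 2x + 2.
Evaluating at x = 2: q(2) = 30.

30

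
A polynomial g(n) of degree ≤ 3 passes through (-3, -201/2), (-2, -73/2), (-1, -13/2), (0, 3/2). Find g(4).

107/2

Write g(n) = an^3 + bn^2 + cn + d. Substituting each data point gives a linear system:
  -27a + 9b - 3c + d = -201/2
  -8a + 4b - 2c + d = -73/2
  -a + b - c + d = -13/2
  d = 3/2
Solving the system yields a = 2, b = -5, c = 1, d = 3/2.
So g(n) = 2n³ - 5n² + n + 3/2.
Then g(4) = 107/2.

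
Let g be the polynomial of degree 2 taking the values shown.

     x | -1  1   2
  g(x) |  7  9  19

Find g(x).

g(x) = 3x^2 + x + 5

Write g(x) = ax^2 + bx + c. Substituting each data point gives a linear system:
  a - b + c = 7
  a + b + c = 9
  4a + 2b + c = 19
Solving the system yields a = 3, b = 1, c = 5.
So g(x) = 3x² + x + 5.
Check: g(-1) = 7. ✓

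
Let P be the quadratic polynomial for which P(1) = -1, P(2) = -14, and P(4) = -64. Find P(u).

Write P(u) = au^2 + bu + c. Substituting each data point gives a linear system:
  a + b + c = -1
  4a + 2b + c = -14
  16a + 4b + c = -64
Solving the system yields a = -4, b = -1, c = 4.
So P(u) = -4u^2 - u + 4.
Check: P(1) = -1. ✓

P(u) = -4u^2 - u + 4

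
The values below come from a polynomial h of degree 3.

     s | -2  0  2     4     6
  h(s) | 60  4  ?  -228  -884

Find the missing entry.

-12

The 4 known points determine the degree-3 polynomial uniquely.
Write h(s) = as^3 + bs^2 + cs + d. Substituting each data point gives a linear system:
  -8a + 4b - 2c + d = 60
  d = 4
  64a + 16b + 4c + d = -228
  216a + 36b + 6c + d = -884
Solving the system yields a = -5, b = 5, c = 2, d = 4.
So h(s) = -5s³ + 5s² + 2s + 4.
Then h(2) = -12.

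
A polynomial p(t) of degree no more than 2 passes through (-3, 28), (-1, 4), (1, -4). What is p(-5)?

68

Forward differences of the values at t = -3, -1, 1:
  p  : 28  4  -4
  Δ  : -24  -8
  Δ^2: 16
The second differences are constant, confirming degree 2.
Interpolating (Newton forward form) and evaluating at t = -5 gives p(-5) = 68.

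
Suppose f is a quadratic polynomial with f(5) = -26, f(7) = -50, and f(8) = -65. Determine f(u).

f(u) = -u^2 - 1

Using the Lagrange interpolation formula with nodes 5, 7, 8:
  L_0(u) = (u - 7)(u - 8) / 6
  L_1(u) = (u - 5)(u - 8) / -2
  L_2(u) = (u - 5)(u - 7) / 3
Then f(u) = -26·L_0(u) - 50·L_1(u) - 65·L_2(u).
Expanding and collecting terms gives f(u) = -u^2 - 1.
Check: f(8) = -65. ✓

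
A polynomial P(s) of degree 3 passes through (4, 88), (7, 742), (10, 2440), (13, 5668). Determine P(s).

P(s) = 3s^3 - 5s^2 - 6s

Write P(s) = as^3 + bs^2 + cs + d. Substituting each data point gives a linear system:
  64a + 16b + 4c + d = 88
  343a + 49b + 7c + d = 742
  1000a + 100b + 10c + d = 2440
  2197a + 169b + 13c + d = 5668
Solving the system yields a = 3, b = -5, c = -6, d = 0.
So P(s) = 3s^3 - 5s^2 - 6s.
Check: P(7) = 742. ✓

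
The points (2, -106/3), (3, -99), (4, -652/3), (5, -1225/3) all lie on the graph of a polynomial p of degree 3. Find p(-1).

Write p(u) = au^3 + bu^2 + cu + d. Substituting each data point gives a linear system:
  8a + 4b + 2c + d = -106/3
  27a + 9b + 3c + d = -99
  64a + 16b + 4c + d = -652/3
  125a + 25b + 5c + d = -1225/3
Solving the system yields a = -3, b = -1/3, c = -5, d = 0.
So p(u) = -3u³ - (1/3)u² - 5u.
Then p(-1) = 23/3.

23/3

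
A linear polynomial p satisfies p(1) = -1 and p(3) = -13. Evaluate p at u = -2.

17

Write p(u) = au + b. Substituting each data point gives a linear system:
  a + b = -1
  3a + b = -13
Solving the system yields a = -6, b = 5.
So p(u) = -6u + 5.
Then p(-2) = 17.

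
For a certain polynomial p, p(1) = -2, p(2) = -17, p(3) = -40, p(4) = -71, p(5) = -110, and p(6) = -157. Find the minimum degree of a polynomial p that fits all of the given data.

2

Forward differences of the values at u = 1, 2, 3, 4, 5, 6:
  p  : -2  -17  -40  -71  -110  -157
  Δ  : -15  -23  -31  -39  -47
  Δ^2: -8  -8  -8  -8
  Δ^3: 0  0  0
  Δ^4: 0  0
  Δ^5: 0
The second differences are constant (-8) and nonzero, while all higher differences vanish, so the minimal degree is 2.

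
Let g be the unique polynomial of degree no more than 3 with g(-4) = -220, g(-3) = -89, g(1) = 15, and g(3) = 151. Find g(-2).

Write g(s) = as^3 + bs^2 + cs + d. Substituting each data point gives a linear system:
  -64a + 16b - 4c + d = -220
  -27a + 9b - 3c + d = -89
  a + b + c + d = 15
  27a + 9b + 3c + d = 151
Solving the system yields a = 4, b = 3, c = 4, d = 4.
So g(s) = 4s³ + 3s² + 4s + 4.
Then g(-2) = -24.

-24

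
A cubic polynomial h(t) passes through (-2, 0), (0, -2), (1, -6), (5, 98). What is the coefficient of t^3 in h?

Write h(t) = at^3 + bt^2 + ct + d. Substituting each data point gives a linear system:
  -8a + 4b - 2c + d = 0
  d = -2
  a + b + c + d = -6
  125a + 25b + 5c + d = 98
Solving the system yields a = 1, b = 0, c = -5, d = -2.
So h(t) = t³ - 5t - 2.
The leading coefficient is 1.

1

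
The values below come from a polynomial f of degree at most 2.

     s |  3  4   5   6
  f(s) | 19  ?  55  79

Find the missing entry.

The 3 known points determine the degree-2 polynomial uniquely.
Write f(s) = as^2 + bs + c. Substituting each data point gives a linear system:
  9a + 3b + c = 19
  25a + 5b + c = 55
  36a + 6b + c = 79
Solving the system yields a = 2, b = 2, c = -5.
So f(s) = 2s^2 + 2s - 5.
Then f(4) = 35.

35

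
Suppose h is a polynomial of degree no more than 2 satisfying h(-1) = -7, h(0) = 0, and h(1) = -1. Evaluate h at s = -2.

-22

Using the Lagrange interpolation formula with nodes -1, 0, 1:
  L_0(s) = s(s - 1) / 2
  L_1(s) = (s + 1)(s - 1) / -1
  L_2(s) = (s + 1)s / 2
Then h(s) = -7·L_0(s) + 0·L_1(s) - 1·L_2(s).
Expanding and collecting terms gives h(s) = -4s^2 + 3s.
Evaluating at s = -2: h(-2) = -22.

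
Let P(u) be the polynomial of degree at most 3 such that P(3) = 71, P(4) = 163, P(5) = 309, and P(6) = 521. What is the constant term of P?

Write P(u) = au^3 + bu^2 + cu + d. Substituting each data point gives a linear system:
  27a + 9b + 3c + d = 71
  64a + 16b + 4c + d = 163
  125a + 25b + 5c + d = 309
  216a + 36b + 6c + d = 521
Solving the system yields a = 2, b = 3, c = -3, d = -1.
So P(u) = 2u^3 + 3u^2 - 3u - 1.
The constant term is -1.

-1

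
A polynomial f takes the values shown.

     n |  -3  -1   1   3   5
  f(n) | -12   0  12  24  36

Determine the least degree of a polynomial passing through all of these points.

1

Forward differences of the values at n = -3, -1, 1, 3, 5:
  f  : -12  0  12  24  36
  Δ  : 12  12  12  12
  Δ^2: 0  0  0
  Δ^3: 0  0
  Δ^4: 0
The first differences are constant (12) and nonzero, while all higher differences vanish, so the minimal degree is 1.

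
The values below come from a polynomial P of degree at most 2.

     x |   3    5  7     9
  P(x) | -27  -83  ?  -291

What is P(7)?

-171

On equispaced nodes a degree-2 polynomial has vanishing third forward difference, so
  - P(3) + 3·P(5) - 3·P(7) + P(9) = 0.
Substituting the known values and solving for P(7):
  -3·P(7) = 513
  P(7) = -171.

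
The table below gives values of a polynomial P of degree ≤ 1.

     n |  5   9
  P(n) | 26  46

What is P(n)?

P(n) = 5n + 1

Write P(n) = an + b. Substituting each data point gives a linear system:
  5a + b = 26
  9a + b = 46
Solving the system yields a = 5, b = 1.
So P(n) = 5n + 1.
Check: P(9) = 46. ✓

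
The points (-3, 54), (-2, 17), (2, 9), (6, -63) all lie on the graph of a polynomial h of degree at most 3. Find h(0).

-3

Using the Lagrange interpolation formula with nodes -3, -2, 2, 6:
  L_0(s) = (s + 2)(s - 2)(s - 6) / -45
  L_1(s) = (s + 3)(s - 2)(s - 6) / 32
  L_2(s) = (s + 3)(s + 2)(s - 6) / -80
  L_3(s) = (s + 3)(s + 2)(s - 2) / 288
Then h(s) = 54·L_0(s) + 17·L_1(s) + 9·L_2(s) - 63·L_3(s).
Expanding and collecting terms gives h(s) = -s^3 + 4s^2 + 2s - 3.
Evaluating at s = 0: h(0) = -3.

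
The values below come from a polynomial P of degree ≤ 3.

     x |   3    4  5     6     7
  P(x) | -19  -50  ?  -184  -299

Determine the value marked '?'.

The 4 known points determine the degree-3 polynomial uniquely.
Write P(x) = ax^3 + bx^2 + cx + d. Substituting each data point gives a linear system:
  27a + 9b + 3c + d = -19
  64a + 16b + 4c + d = -50
  216a + 36b + 6c + d = -184
  343a + 49b + 7c + d = -299
Solving the system yields a = -1, b = 1, c = -1, d = 2.
So P(x) = -x³ + x² - x + 2.
Then P(5) = -103.

-103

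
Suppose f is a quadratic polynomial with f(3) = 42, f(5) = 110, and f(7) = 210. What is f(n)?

Write f(n) = an^2 + bn + c. Substituting each data point gives a linear system:
  9a + 3b + c = 42
  25a + 5b + c = 110
  49a + 7b + c = 210
Solving the system yields a = 4, b = 2, c = 0.
So f(n) = 4n^2 + 2n.
Check: f(5) = 110. ✓

f(n) = 4n^2 + 2n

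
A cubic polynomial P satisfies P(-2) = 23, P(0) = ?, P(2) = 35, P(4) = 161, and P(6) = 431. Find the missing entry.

The 4 known points determine the degree-3 polynomial uniquely.
Write P(s) = as^3 + bs^2 + cs + d. Substituting each data point gives a linear system:
  -8a + 4b - 2c + d = 23
  8a + 4b + 2c + d = 35
  64a + 16b + 4c + d = 161
  216a + 36b + 6c + d = 431
Solving the system yields a = 1, b = 6, c = -1, d = 5.
So P(s) = s^3 + 6s^2 - s + 5.
Then P(0) = 5.

5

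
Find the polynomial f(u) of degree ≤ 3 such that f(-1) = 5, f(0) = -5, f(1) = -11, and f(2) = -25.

f(u) = -2u^3 + 2u^2 - 6u - 5

Write f(u) = au^3 + bu^2 + cu + d. Substituting each data point gives a linear system:
  -a + b - c + d = 5
  d = -5
  a + b + c + d = -11
  8a + 4b + 2c + d = -25
Solving the system yields a = -2, b = 2, c = -6, d = -5.
So f(u) = -2u^3 + 2u^2 - 6u - 5.
Check: f(0) = -5. ✓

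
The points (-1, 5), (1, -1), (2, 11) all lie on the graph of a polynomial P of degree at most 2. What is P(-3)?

Write P(t) = at^2 + bt + c. Substituting each data point gives a linear system:
  a - b + c = 5
  a + b + c = -1
  4a + 2b + c = 11
Solving the system yields a = 5, b = -3, c = -3.
So P(t) = 5t² - 3t - 3.
Then P(-3) = 51.

51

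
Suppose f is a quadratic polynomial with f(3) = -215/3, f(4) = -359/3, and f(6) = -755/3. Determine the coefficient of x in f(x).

Write f(x) = ax^2 + bx + c. Substituting each data point gives a linear system:
  9a + 3b + c = -215/3
  16a + 4b + c = -359/3
  36a + 6b + c = -755/3
Solving the system yields a = -6, b = -6, c = 1/3.
So f(x) = -6x^2 - 6x + 1/3.
The coefficient of x is -6.

-6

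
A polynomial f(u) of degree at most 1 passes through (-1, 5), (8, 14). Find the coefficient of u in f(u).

Write f(u) = au + b. Substituting each data point gives a linear system:
  -a + b = 5
  8a + b = 14
Solving the system yields a = 1, b = 6.
So f(u) = u + 6.
The leading coefficient is 1.

1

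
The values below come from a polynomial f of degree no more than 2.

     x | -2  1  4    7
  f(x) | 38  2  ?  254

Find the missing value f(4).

The 3 known points determine the degree-2 polynomial uniquely.
Write f(x) = ax^2 + bx + c. Substituting each data point gives a linear system:
  4a - 2b + c = 38
  a + b + c = 2
  49a + 7b + c = 254
Solving the system yields a = 6, b = -6, c = 2.
So f(x) = 6x² - 6x + 2.
Then f(4) = 74.

74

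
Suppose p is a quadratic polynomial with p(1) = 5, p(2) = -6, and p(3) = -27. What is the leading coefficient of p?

-5

Write p(x) = ax^2 + bx + c. Substituting each data point gives a linear system:
  a + b + c = 5
  4a + 2b + c = -6
  9a + 3b + c = -27
Solving the system yields a = -5, b = 4, c = 6.
So p(x) = -5x² + 4x + 6.
The leading coefficient is -5.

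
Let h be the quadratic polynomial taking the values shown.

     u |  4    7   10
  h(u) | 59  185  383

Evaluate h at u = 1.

Forward differences of the values at u = 4, 7, 10:
  h  : 59  185  383
  Δ  : 126  198
  Δ^2: 72
The second differences are constant, confirming degree 2.
Interpolating (Newton forward form) and evaluating at u = 1 gives h(1) = 5.

5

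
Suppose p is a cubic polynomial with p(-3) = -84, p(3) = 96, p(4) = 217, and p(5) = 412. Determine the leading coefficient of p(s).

3

Write p(s) = as^3 + bs^2 + cs + d. Substituting each data point gives a linear system:
  -27a + 9b - 3c + d = -84
  27a + 9b + 3c + d = 96
  64a + 16b + 4c + d = 217
  125a + 25b + 5c + d = 412
Solving the system yields a = 3, b = 1, c = 3, d = -3.
So p(s) = 3s^3 + s^2 + 3s - 3.
The leading coefficient is 3.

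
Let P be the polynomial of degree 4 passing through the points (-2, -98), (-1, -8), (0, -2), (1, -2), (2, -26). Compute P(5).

Using the Lagrange interpolation formula with nodes -2, -1, 0, 1, 2:
  L_0(t) = (t + 1)t(t - 1)(t - 2) / 24
  L_1(t) = (t + 2)t(t - 1)(t - 2) / -6
  L_2(t) = (t + 2)(t + 1)(t - 1)(t - 2) / 4
  L_3(t) = (t + 2)(t + 1)t(t - 2) / -6
  L_4(t) = (t + 2)(t + 1)t(t - 1) / 24
Then P(t) = -98·L_0(t) - 8·L_1(t) - 2·L_2(t) - 2·L_3(t) - 26·L_4(t).
Expanding and collecting terms gives P(t) = -4t^4 + 5t^3 + t^2 - 2t - 2.
Evaluating at t = 5: P(5) = -1862.

-1862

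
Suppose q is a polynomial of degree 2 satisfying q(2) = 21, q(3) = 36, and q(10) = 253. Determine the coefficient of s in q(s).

5

Write q(s) = as^2 + bs + c. Substituting each data point gives a linear system:
  4a + 2b + c = 21
  9a + 3b + c = 36
  100a + 10b + c = 253
Solving the system yields a = 2, b = 5, c = 3.
So q(s) = 2s² + 5s + 3.
The coefficient of s is 5.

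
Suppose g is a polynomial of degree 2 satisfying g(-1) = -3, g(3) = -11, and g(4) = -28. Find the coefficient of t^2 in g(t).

-3

Write g(t) = at^2 + bt + c. Substituting each data point gives a linear system:
  a - b + c = -3
  9a + 3b + c = -11
  16a + 4b + c = -28
Solving the system yields a = -3, b = 4, c = 4.
So g(t) = -3t^2 + 4t + 4.
The leading coefficient is -3.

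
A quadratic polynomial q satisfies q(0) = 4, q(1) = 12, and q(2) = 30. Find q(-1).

6

Write q(u) = au^2 + bu + c. Substituting each data point gives a linear system:
  c = 4
  a + b + c = 12
  4a + 2b + c = 30
Solving the system yields a = 5, b = 3, c = 4.
So q(u) = 5u^2 + 3u + 4.
Then q(-1) = 6.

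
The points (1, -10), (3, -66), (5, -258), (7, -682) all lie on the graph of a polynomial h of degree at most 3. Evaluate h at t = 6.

Forward differences of the values at t = 1, 3, 5, 7:
  h  : -10  -66  -258  -682
  Δ  : -56  -192  -424
  Δ^2: -136  -232
  Δ^3: -96
The third differences are constant, confirming degree 3.
Interpolating (Newton forward form) and evaluating at t = 6 gives h(6) = -435.

-435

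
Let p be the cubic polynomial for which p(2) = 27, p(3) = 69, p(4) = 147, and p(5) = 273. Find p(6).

459

Write p(x) = ax^3 + bx^2 + cx + d. Substituting each data point gives a linear system:
  8a + 4b + 2c + d = 27
  27a + 9b + 3c + d = 69
  64a + 16b + 4c + d = 147
  125a + 25b + 5c + d = 273
Solving the system yields a = 2, b = 0, c = 4, d = 3.
So p(x) = 2x³ + 4x + 3.
Then p(6) = 459.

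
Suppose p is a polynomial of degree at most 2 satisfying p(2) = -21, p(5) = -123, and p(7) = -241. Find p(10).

Write p(t) = at^2 + bt + c. Substituting each data point gives a linear system:
  4a + 2b + c = -21
  25a + 5b + c = -123
  49a + 7b + c = -241
Solving the system yields a = -5, b = 1, c = -3.
So p(t) = -5t^2 + t - 3.
Then p(10) = -493.

-493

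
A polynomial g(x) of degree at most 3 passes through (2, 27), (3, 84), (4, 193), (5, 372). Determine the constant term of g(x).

-3

Write g(x) = ax^3 + bx^2 + cx + d. Substituting each data point gives a linear system:
  8a + 4b + 2c + d = 27
  27a + 9b + 3c + d = 84
  64a + 16b + 4c + d = 193
  125a + 25b + 5c + d = 372
Solving the system yields a = 3, b = -1, c = 5, d = -3.
So g(x) = 3x^3 - x^2 + 5x - 3.
The constant term is -3.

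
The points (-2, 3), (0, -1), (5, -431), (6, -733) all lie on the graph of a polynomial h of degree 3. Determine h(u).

h(u) = -3u^3 - 3u^2 + 4u - 1

Using the Lagrange interpolation formula with nodes -2, 0, 5, 6:
  L_0(u) = u(u - 5)(u - 6) / -112
  L_1(u) = (u + 2)(u - 5)(u - 6) / 60
  L_2(u) = (u + 2)u(u - 6) / -35
  L_3(u) = (u + 2)u(u - 5) / 48
Then h(u) = 3·L_0(u) - 1·L_1(u) - 431·L_2(u) - 733·L_3(u).
Expanding and collecting terms gives h(u) = -3u^3 - 3u^2 + 4u - 1.
Check: h(5) = -431. ✓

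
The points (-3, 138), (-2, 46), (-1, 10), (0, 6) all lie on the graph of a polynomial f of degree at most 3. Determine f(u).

f(u) = -4u^3 + 4u^2 + 4u + 6

Write f(u) = au^3 + bu^2 + cu + d. Substituting each data point gives a linear system:
  -27a + 9b - 3c + d = 138
  -8a + 4b - 2c + d = 46
  -a + b - c + d = 10
  d = 6
Solving the system yields a = -4, b = 4, c = 4, d = 6.
So f(u) = -4u^3 + 4u^2 + 4u + 6.
Check: f(-1) = 10. ✓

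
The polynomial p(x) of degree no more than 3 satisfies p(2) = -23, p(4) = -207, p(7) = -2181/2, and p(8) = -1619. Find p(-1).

Using the Lagrange interpolation formula with nodes 2, 4, 7, 8:
  L_0(x) = (x - 4)(x - 7)(x - 8) / -60
  L_1(x) = (x - 2)(x - 7)(x - 8) / 24
  L_2(x) = (x - 2)(x - 4)(x - 8) / -15
  L_3(x) = (x - 2)(x - 4)(x - 7) / 24
Then p(x) = -23·L_0(x) - 207·L_1(x) - 2181/2·L_2(x) - 1619·L_3(x).
Expanding and collecting terms gives p(x) = -3x³ - (3/2)x² + x + 5.
Evaluating at x = -1: p(-1) = 11/2.

11/2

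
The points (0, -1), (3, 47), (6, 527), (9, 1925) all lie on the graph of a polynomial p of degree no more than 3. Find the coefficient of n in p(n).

-2

Write p(n) = an^3 + bn^2 + cn + d. Substituting each data point gives a linear system:
  d = -1
  27a + 9b + 3c + d = 47
  216a + 36b + 6c + d = 527
  729a + 81b + 9c + d = 1925
Solving the system yields a = 3, b = -3, c = -2, d = -1.
So p(n) = 3n³ - 3n² - 2n - 1.
The coefficient of n is -2.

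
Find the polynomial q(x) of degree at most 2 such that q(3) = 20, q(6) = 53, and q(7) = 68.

Write q(x) = ax^2 + bx + c. Substituting each data point gives a linear system:
  9a + 3b + c = 20
  36a + 6b + c = 53
  49a + 7b + c = 68
Solving the system yields a = 1, b = 2, c = 5.
So q(x) = x^2 + 2x + 5.
Check: q(6) = 53. ✓

q(x) = x^2 + 2x + 5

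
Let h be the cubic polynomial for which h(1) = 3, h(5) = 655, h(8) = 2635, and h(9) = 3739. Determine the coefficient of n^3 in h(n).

5

Write h(n) = an^3 + bn^2 + cn + d. Substituting each data point gives a linear system:
  a + b + c + d = 3
  125a + 25b + 5c + d = 655
  512a + 64b + 8c + d = 2635
  729a + 81b + 9c + d = 3739
Solving the system yields a = 5, b = 1, c = 2, d = -5.
So h(n) = 5n^3 + n^2 + 2n - 5.
The leading coefficient is 5.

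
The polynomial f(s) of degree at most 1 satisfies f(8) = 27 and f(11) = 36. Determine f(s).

Write f(s) = as + b. Substituting each data point gives a linear system:
  8a + b = 27
  11a + b = 36
Solving the system yields a = 3, b = 3.
So f(s) = 3s + 3.
Check: f(8) = 27. ✓

f(s) = 3s + 3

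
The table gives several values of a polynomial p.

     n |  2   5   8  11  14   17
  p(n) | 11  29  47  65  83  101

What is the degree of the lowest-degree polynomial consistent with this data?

Forward differences of the values at n = 2, 5, 8, 11, 14, 17:
  p  : 11  29  47  65  83  101
  Δ  : 18  18  18  18  18
  Δ^2: 0  0  0  0
  Δ^3: 0  0  0
  Δ^4: 0  0
  Δ^5: 0
The first differences are constant (18) and nonzero, while all higher differences vanish, so the minimal degree is 1.

1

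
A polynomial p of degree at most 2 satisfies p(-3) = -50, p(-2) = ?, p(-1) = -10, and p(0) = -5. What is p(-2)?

-25

On equispaced nodes a degree-2 polynomial has vanishing third forward difference, so
  - p(-3) + 3·p(-2) - 3·p(-1) + p(0) = 0.
Substituting the known values and solving for p(-2):
  3·p(-2) = -75
  p(-2) = -25.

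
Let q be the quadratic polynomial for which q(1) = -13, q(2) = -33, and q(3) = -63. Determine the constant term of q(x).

-3

Write q(x) = ax^2 + bx + c. Substituting each data point gives a linear system:
  a + b + c = -13
  4a + 2b + c = -33
  9a + 3b + c = -63
Solving the system yields a = -5, b = -5, c = -3.
So q(x) = -5x² - 5x - 3.
The constant term is -3.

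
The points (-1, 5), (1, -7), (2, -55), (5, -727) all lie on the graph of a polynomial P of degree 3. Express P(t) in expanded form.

Using the Lagrange interpolation formula with nodes -1, 1, 2, 5:
  L_0(t) = (t - 1)(t - 2)(t - 5) / -36
  L_1(t) = (t + 1)(t - 2)(t - 5) / 8
  L_2(t) = (t + 1)(t - 1)(t - 5) / -9
  L_3(t) = (t + 1)(t - 1)(t - 2) / 72
Then P(t) = 5·L_0(t) - 7·L_1(t) - 55·L_2(t) - 727·L_3(t).
Expanding and collecting terms gives P(t) = -5t³ - 4t² - t + 3.
Check: P(2) = -55. ✓

P(t) = -5t^3 - 4t^2 - t + 3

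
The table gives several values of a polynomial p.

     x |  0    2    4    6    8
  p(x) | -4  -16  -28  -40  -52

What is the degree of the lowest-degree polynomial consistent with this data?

1

Forward differences of the values at x = 0, 2, 4, 6, 8:
  p  : -4  -16  -28  -40  -52
  Δ  : -12  -12  -12  -12
  Δ^2: 0  0  0
  Δ^3: 0  0
  Δ^4: 0
The first differences are constant (-12) and nonzero, while all higher differences vanish, so the minimal degree is 1.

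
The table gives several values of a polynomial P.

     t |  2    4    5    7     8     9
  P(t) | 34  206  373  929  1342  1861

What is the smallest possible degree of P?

3

Divided differences on the nodes 2, 4, 5, 7, 8, 9:
  order 0: 34  206  373  929  1342  1861
  order 1: 86  167  278  413  519
  order 2: 27  37  45  53
  order 3: 2  2  2
  order 4: 0  0
  order 5: 0
The order-3 divided differences are all 2 (nonzero) and every higher order vanishes, so the data lies on a polynomial of degree exactly 3.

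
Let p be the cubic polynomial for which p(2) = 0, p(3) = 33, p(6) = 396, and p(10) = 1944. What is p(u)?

p(u) = 2u^3 - 5u - 6

Using the Lagrange interpolation formula with nodes 2, 3, 6, 10:
  L_0(u) = (u - 3)(u - 6)(u - 10) / -32
  L_1(u) = (u - 2)(u - 6)(u - 10) / 21
  L_2(u) = (u - 2)(u - 3)(u - 10) / -48
  L_3(u) = (u - 2)(u - 3)(u - 6) / 224
Then p(u) = 0·L_0(u) + 33·L_1(u) + 396·L_2(u) + 1944·L_3(u).
Expanding and collecting terms gives p(u) = 2u³ - 5u - 6.
Check: p(3) = 33. ✓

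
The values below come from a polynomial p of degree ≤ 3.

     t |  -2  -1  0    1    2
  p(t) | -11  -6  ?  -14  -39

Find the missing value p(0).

-5

The 4 known points determine the degree-3 polynomial uniquely.
Write p(t) = at^3 + bt^2 + ct + d. Substituting each data point gives a linear system:
  -8a + 4b - 2c + d = -11
  -a + b - c + d = -6
  a + b + c + d = -14
  8a + 4b + 2c + d = -39
Solving the system yields a = -1, b = -5, c = -3, d = -5.
So p(t) = -t³ - 5t² - 3t - 5.
Then p(0) = -5.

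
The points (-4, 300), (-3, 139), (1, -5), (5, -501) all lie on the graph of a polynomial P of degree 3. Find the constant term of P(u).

4

Write P(u) = au^3 + bu^2 + cu + d. Substituting each data point gives a linear system:
  -64a + 16b - 4c + d = 300
  -27a + 9b - 3c + d = 139
  a + b + c + d = -5
  125a + 25b + 5c + d = -501
Solving the system yields a = -4, b = 1, c = -6, d = 4.
So P(u) = -4u³ + u² - 6u + 4.
The constant term is 4.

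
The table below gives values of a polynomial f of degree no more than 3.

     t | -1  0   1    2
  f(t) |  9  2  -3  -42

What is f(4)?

-366

Write f(t) = at^3 + bt^2 + ct + d. Substituting each data point gives a linear system:
  -a + b - c + d = 9
  d = 2
  a + b + c + d = -3
  8a + 4b + 2c + d = -42
Solving the system yields a = -6, b = 1, c = 0, d = 2.
So f(t) = -6t³ + t² + 2.
Then f(4) = -366.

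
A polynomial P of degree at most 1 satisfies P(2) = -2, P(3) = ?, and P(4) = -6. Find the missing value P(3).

The 2 known points determine the degree-1 polynomial uniquely.
Write P(s) = as + b. Substituting each data point gives a linear system:
  2a + b = -2
  4a + b = -6
Solving the system yields a = -2, b = 2.
So P(s) = -2s + 2.
Then P(3) = -4.

-4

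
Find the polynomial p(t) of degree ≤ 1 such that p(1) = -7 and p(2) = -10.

Write p(t) = at + b. Substituting each data point gives a linear system:
  a + b = -7
  2a + b = -10
Solving the system yields a = -3, b = -4.
So p(t) = -3t - 4.
Check: p(2) = -10. ✓

p(t) = -3t - 4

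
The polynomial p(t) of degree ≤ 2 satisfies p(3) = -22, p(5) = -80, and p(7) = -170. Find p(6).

-121

Forward differences of the values at t = 3, 5, 7:
  p  : -22  -80  -170
  Δ  : -58  -90
  Δ^2: -32
The second differences are constant, confirming degree 2.
Interpolating (Newton forward form) and evaluating at t = 6 gives p(6) = -121.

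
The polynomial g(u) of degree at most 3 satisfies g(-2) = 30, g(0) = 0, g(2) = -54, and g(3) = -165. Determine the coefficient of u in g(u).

-1

Write g(u) = au^3 + bu^2 + cu + d. Substituting each data point gives a linear system:
  -8a + 4b - 2c + d = 30
  d = 0
  8a + 4b + 2c + d = -54
  27a + 9b + 3c + d = -165
Solving the system yields a = -5, b = -3, c = -1, d = 0.
So g(u) = -5u³ - 3u² - u.
The coefficient of u is -1.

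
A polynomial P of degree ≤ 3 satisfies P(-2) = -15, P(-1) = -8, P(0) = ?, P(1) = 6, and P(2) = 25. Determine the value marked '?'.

The 4 known points determine the degree-3 polynomial uniquely.
Write P(t) = at^3 + bt^2 + ct + d. Substituting each data point gives a linear system:
  -8a + 4b - 2c + d = -15
  -a + b - c + d = -8
  a + b + c + d = 6
  8a + 4b + 2c + d = 25
Solving the system yields a = 1, b = 2, c = 6, d = -3.
So P(t) = t^3 + 2t^2 + 6t - 3.
Then P(0) = -3.

-3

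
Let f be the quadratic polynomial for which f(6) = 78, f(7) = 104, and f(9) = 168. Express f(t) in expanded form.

Using the Lagrange interpolation formula with nodes 6, 7, 9:
  L_0(t) = (t - 7)(t - 9) / 3
  L_1(t) = (t - 6)(t - 9) / -2
  L_2(t) = (t - 6)(t - 7) / 6
Then f(t) = 78·L_0(t) + 104·L_1(t) + 168·L_2(t).
Expanding and collecting terms gives f(t) = 2t^2 + 6.
Check: f(7) = 104. ✓

f(t) = 2t^2 + 6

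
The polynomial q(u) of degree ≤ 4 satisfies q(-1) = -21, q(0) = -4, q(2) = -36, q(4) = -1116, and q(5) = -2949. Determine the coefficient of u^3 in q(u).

Write q(u) = au^4 + bu^3 + cu^2 + du + e. Substituting each data point gives a linear system:
  a - b + c - d + e = -21
  e = -4
  16a + 8b + 4c + 2d + e = -36
  256a + 64b + 16c + 4d + e = -1116
  625a + 125b + 25c + 5d + e = -2949
Solving the system yields a = -6, b = 6, c = 1, d = 6, e = -4.
So q(u) = -6u^4 + 6u^3 + u^2 + 6u - 4.
The coefficient of u^3 is 6.

6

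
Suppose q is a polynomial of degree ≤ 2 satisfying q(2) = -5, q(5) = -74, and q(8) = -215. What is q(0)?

1

Using the Lagrange interpolation formula with nodes 2, 5, 8:
  L_0(n) = (n - 5)(n - 8) / 18
  L_1(n) = (n - 2)(n - 8) / -9
  L_2(n) = (n - 2)(n - 5) / 18
Then q(n) = -5·L_0(n) - 74·L_1(n) - 215·L_2(n).
Expanding and collecting terms gives q(n) = -4n^2 + 5n + 1.
Evaluating at n = 0: q(0) = 1.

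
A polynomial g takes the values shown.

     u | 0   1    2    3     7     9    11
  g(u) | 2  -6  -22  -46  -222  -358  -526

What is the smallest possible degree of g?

2

Divided differences on the nodes 0, 1, 2, 3, 7, 9, 11:
  order 0: 2  -6  -22  -46  -222  -358  -526
  order 1: -8  -16  -24  -44  -68  -84
  order 2: -4  -4  -4  -4  -4
  order 3: 0  0  0  0
  order 4: 0  0  0
  order 5: 0  0
  order 6: 0
The order-2 divided differences are all -4 (nonzero) and every higher order vanishes, so the data lies on a polynomial of degree exactly 2.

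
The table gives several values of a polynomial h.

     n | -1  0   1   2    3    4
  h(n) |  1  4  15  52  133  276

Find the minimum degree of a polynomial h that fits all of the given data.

Forward differences of the values at n = -1, 0, 1, 2, 3, 4:
  h  : 1  4  15  52  133  276
  Δ  : 3  11  37  81  143
  Δ^2: 8  26  44  62
  Δ^3: 18  18  18
  Δ^4: 0  0
  Δ^5: 0
The third differences are constant (18) and nonzero, while all higher differences vanish, so the minimal degree is 3.

3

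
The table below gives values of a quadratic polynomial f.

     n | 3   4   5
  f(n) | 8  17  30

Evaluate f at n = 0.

Write f(n) = an^2 + bn + c. Substituting each data point gives a linear system:
  9a + 3b + c = 8
  16a + 4b + c = 17
  25a + 5b + c = 30
Solving the system yields a = 2, b = -5, c = 5.
So f(n) = 2n^2 - 5n + 5.
Then f(0) = 5.

5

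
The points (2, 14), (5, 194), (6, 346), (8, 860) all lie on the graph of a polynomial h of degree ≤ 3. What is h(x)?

h(x) = 2x^3 - 3x^2 + 3x + 4

Write h(x) = ax^3 + bx^2 + cx + d. Substituting each data point gives a linear system:
  8a + 4b + 2c + d = 14
  125a + 25b + 5c + d = 194
  216a + 36b + 6c + d = 346
  512a + 64b + 8c + d = 860
Solving the system yields a = 2, b = -3, c = 3, d = 4.
So h(x) = 2x^3 - 3x^2 + 3x + 4.
Check: h(2) = 14. ✓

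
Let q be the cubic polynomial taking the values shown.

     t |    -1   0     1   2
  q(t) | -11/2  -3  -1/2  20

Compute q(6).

642

Using the Lagrange interpolation formula with nodes -1, 0, 1, 2:
  L_0(t) = t(t - 1)(t - 2) / -6
  L_1(t) = (t + 1)(t - 1)(t - 2) / 2
  L_2(t) = (t + 1)t(t - 2) / -2
  L_3(t) = (t + 1)t(t - 1) / 6
Then q(t) = -11/2·L_0(t) - 3·L_1(t) - 1/2·L_2(t) + 20·L_3(t).
Expanding and collecting terms gives q(t) = 3t³ - (1/2)t - 3.
Evaluating at t = 6: q(6) = 642.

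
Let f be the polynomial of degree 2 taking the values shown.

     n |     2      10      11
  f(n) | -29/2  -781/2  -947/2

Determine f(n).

f(n) = -4n^2 + n - 1/2

Using the Lagrange interpolation formula with nodes 2, 10, 11:
  L_0(n) = (n - 10)(n - 11) / 72
  L_1(n) = (n - 2)(n - 11) / -8
  L_2(n) = (n - 2)(n - 10) / 9
Then f(n) = -29/2·L_0(n) - 781/2·L_1(n) - 947/2·L_2(n).
Expanding and collecting terms gives f(n) = -4n^2 + n - 1/2.
Check: f(11) = -947/2. ✓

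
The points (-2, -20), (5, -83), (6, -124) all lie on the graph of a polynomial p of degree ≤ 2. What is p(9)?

-295

Using the Lagrange interpolation formula with nodes -2, 5, 6:
  L_0(x) = (x - 5)(x - 6) / 56
  L_1(x) = (x + 2)(x - 6) / -7
  L_2(x) = (x + 2)(x - 5) / 8
Then p(x) = -20·L_0(x) - 83·L_1(x) - 124·L_2(x).
Expanding and collecting terms gives p(x) = -4x^2 + 3x + 2.
Evaluating at x = 9: p(9) = -295.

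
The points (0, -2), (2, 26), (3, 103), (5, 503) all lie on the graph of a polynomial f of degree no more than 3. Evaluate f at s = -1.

Write f(s) = as^3 + bs^2 + cs + d. Substituting each data point gives a linear system:
  d = -2
  8a + 4b + 2c + d = 26
  27a + 9b + 3c + d = 103
  125a + 25b + 5c + d = 503
Solving the system yields a = 4, b = 1, c = -4, d = -2.
So f(s) = 4s^3 + s^2 - 4s - 2.
Then f(-1) = -1.

-1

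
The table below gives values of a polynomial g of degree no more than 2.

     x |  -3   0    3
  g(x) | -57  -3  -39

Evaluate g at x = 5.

Forward differences of the values at x = -3, 0, 3:
  g  : -57  -3  -39
  Δ  : 54  -36
  Δ^2: -90
The second differences are constant, confirming degree 2.
Interpolating (Newton forward form) and evaluating at x = 5 gives g(5) = -113.

-113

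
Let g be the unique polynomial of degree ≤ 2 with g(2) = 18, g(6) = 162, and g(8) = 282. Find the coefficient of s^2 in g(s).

Write g(s) = as^2 + bs + c. Substituting each data point gives a linear system:
  4a + 2b + c = 18
  36a + 6b + c = 162
  64a + 8b + c = 282
Solving the system yields a = 4, b = 4, c = -6.
So g(s) = 4s^2 + 4s - 6.
The leading coefficient is 4.

4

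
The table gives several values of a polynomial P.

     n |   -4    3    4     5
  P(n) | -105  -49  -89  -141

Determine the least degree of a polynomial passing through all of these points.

Divided differences on the nodes -4, 3, 4, 5:
  order 0: -105  -49  -89  -141
  order 1: 8  -40  -52
  order 2: -6  -6
  order 3: 0
The order-2 divided differences are all -6 (nonzero) and every higher order vanishes, so the data lies on a polynomial of degree exactly 2.

2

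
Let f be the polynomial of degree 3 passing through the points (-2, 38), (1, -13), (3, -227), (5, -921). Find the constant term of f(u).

Write f(u) = au^3 + bu^2 + cu + d. Substituting each data point gives a linear system:
  -8a + 4b - 2c + d = 38
  a + b + c + d = -13
  27a + 9b + 3c + d = -227
  125a + 25b + 5c + d = -921
Solving the system yields a = -6, b = -6, c = -5, d = 4.
So f(u) = -6u³ - 6u² - 5u + 4.
The constant term is 4.

4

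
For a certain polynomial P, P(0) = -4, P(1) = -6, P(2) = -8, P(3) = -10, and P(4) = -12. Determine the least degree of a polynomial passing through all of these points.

Forward differences of the values at n = 0, 1, 2, 3, 4:
  P  : -4  -6  -8  -10  -12
  Δ  : -2  -2  -2  -2
  Δ^2: 0  0  0
  Δ^3: 0  0
  Δ^4: 0
The first differences are constant (-2) and nonzero, while all higher differences vanish, so the minimal degree is 1.

1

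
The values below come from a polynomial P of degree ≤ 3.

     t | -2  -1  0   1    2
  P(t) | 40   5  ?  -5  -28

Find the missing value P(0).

On equispaced nodes a degree-3 polynomial has vanishing fourth forward difference, so
  P(-2) - 4·P(-1) + 6·P(0) - 4·P(1) + P(2) = 0.
Substituting the known values and solving for P(0):
  6·P(0) = -12
  P(0) = -2.

-2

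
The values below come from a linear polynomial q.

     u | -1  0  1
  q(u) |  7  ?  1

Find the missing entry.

4

The 2 known points determine the degree-1 polynomial uniquely.
Write q(u) = au + b. Substituting each data point gives a linear system:
  -a + b = 7
  a + b = 1
Solving the system yields a = -3, b = 4.
So q(u) = -3u + 4.
Then q(0) = 4.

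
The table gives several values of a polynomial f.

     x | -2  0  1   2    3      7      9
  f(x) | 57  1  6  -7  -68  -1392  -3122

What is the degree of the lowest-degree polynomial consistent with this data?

3

Divided differences on the nodes -2, 0, 1, 2, 3, 7, 9:
  order 0: 57  1  6  -7  -68  -1392  -3122
  order 1: -28  5  -13  -61  -331  -865
  order 2: 11  -9  -24  -54  -89
  order 3: -5  -5  -5  -5
  order 4: 0  0  0
  order 5: 0  0
  order 6: 0
The order-3 divided differences are all -5 (nonzero) and every higher order vanishes, so the data lies on a polynomial of degree exactly 3.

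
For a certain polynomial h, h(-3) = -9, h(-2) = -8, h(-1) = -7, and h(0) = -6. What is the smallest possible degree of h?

1

Forward differences of the values at t = -3, -2, -1, 0:
  h  : -9  -8  -7  -6
  Δ  : 1  1  1
  Δ^2: 0  0
  Δ^3: 0
The first differences are constant (1) and nonzero, while all higher differences vanish, so the minimal degree is 1.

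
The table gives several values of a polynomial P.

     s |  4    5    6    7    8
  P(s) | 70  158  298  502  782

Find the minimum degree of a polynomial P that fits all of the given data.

3

Forward differences of the values at s = 4, 5, 6, 7, 8:
  P  : 70  158  298  502  782
  Δ  : 88  140  204  280
  Δ^2: 52  64  76
  Δ^3: 12  12
  Δ^4: 0
The third differences are constant (12) and nonzero, while all higher differences vanish, so the minimal degree is 3.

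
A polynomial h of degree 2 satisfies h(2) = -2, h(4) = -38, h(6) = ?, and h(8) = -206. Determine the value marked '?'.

-106

On equispaced nodes a degree-2 polynomial has vanishing third forward difference, so
  - h(2) + 3·h(4) - 3·h(6) + h(8) = 0.
Substituting the known values and solving for h(6):
  -3·h(6) = 318
  h(6) = -106.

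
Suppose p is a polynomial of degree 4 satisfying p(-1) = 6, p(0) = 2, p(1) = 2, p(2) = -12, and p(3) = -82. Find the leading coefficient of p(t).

-1

Write p(t) = at^4 + bt^3 + ct^2 + dt + e. Substituting each data point gives a linear system:
  a - b + c - d + e = 6
  e = 2
  a + b + c + d + e = 2
  16a + 8b + 4c + 2d + e = -12
  81a + 27b + 9c + 3d + e = -82
Solving the system yields a = -1, b = -1, c = 3, d = -1, e = 2.
So p(t) = -t^4 - t^3 + 3t^2 - t + 2.
The leading coefficient is -1.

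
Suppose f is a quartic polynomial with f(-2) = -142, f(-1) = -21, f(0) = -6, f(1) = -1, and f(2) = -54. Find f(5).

Forward differences of the values at s = -2, -1, 0, 1, 2:
  f  : -142  -21  -6  -1  -54
  Δ  : 121  15  5  -53
  Δ^2: -106  -10  -58
  Δ^3: 96  -48
  Δ^4: -144
The fourth differences are constant, confirming degree 4.
Interpolating (Newton forward form) and evaluating at s = 5 gives f(5) = -3201.

-3201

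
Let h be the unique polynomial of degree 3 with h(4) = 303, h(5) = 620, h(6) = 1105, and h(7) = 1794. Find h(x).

Write h(x) = ax^3 + bx^2 + cx + d. Substituting each data point gives a linear system:
  64a + 16b + 4c + d = 303
  125a + 25b + 5c + d = 620
  216a + 36b + 6c + d = 1105
  343a + 49b + 7c + d = 1794
Solving the system yields a = 6, b = -6, c = 5, d = -5.
So h(x) = 6x³ - 6x² + 5x - 5.
Check: h(5) = 620. ✓

h(x) = 6x^3 - 6x^2 + 5x - 5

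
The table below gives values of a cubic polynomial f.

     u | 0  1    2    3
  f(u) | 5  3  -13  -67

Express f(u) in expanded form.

f(u) = -4u^3 + 5u^2 - 3u + 5

Using the Lagrange interpolation formula with nodes 0, 1, 2, 3:
  L_0(u) = (u - 1)(u - 2)(u - 3) / -6
  L_1(u) = u(u - 2)(u - 3) / 2
  L_2(u) = u(u - 1)(u - 3) / -2
  L_3(u) = u(u - 1)(u - 2) / 6
Then f(u) = 5·L_0(u) + 3·L_1(u) - 13·L_2(u) - 67·L_3(u).
Expanding and collecting terms gives f(u) = -4u^3 + 5u^2 - 3u + 5.
Check: f(3) = -67. ✓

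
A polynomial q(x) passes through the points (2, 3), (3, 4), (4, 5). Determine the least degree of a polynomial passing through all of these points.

Forward differences of the values at x = 2, 3, 4:
  q  : 3  4  5
  Δ  : 1  1
  Δ^2: 0
The first differences are constant (1) and nonzero, while all higher differences vanish, so the minimal degree is 1.

1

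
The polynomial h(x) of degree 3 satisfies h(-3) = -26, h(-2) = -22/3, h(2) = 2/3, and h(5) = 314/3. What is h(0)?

-2

Using the Lagrange interpolation formula with nodes -3, -2, 2, 5:
  L_0(x) = (x + 2)(x - 2)(x - 5) / -40
  L_1(x) = (x + 3)(x - 2)(x - 5) / 28
  L_2(x) = (x + 3)(x + 2)(x - 5) / -60
  L_3(x) = (x + 3)(x + 2)(x - 2) / 168
Then h(x) = -26·L_0(x) - 22/3·L_1(x) + 2/3·L_2(x) + 314/3·L_3(x).
Expanding and collecting terms gives h(x) = x³ - (1/3)x² - 2x - 2.
Evaluating at x = 0: h(0) = -2.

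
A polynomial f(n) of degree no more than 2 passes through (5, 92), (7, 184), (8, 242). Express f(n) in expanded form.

Write f(n) = an^2 + bn + c. Substituting each data point gives a linear system:
  25a + 5b + c = 92
  49a + 7b + c = 184
  64a + 8b + c = 242
Solving the system yields a = 4, b = -2, c = 2.
So f(n) = 4n^2 - 2n + 2.
Check: f(8) = 242. ✓

f(n) = 4n^2 - 2n + 2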